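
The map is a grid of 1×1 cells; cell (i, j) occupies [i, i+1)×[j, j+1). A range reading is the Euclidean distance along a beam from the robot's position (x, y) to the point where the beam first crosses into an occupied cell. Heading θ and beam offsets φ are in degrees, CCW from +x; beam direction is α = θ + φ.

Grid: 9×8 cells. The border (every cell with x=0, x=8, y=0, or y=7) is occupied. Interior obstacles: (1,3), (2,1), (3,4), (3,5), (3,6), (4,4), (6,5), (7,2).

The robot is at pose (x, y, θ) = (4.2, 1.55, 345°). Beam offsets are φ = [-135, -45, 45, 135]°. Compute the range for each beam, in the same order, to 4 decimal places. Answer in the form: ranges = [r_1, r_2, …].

beam 1: φ=-135°, α=210°
  cosα=-0.8660 sinα=-0.5000 | (4,1) | tMaxX 0.2309 tMaxY 1.1000 | tΔX 1.1547 tΔY 2.0000
    t=0.2309 [x] (3,1)
    t=1.1000 [y] (3,0) — stop
  → r_1 = 1.1000
beam 2: φ=-45°, α=300°
  cosα=0.5000 sinα=-0.8660 | (4,1) | tMaxX 1.6000 tMaxY 0.6351 | tΔX 2.0000 tΔY 1.1547
    t=0.6351 [y] (4,0) — stop
  → r_2 = 0.6351
beam 3: φ=45°, α=30°
  cosα=0.8660 sinα=0.5000 | (4,1) | tMaxX 0.9238 tMaxY 0.9000 | tΔX 1.1547 tΔY 2.0000
    t=0.9000 [y] (4,2)
    t=0.9238 [x] (5,2)
    t=2.0785 [x] (6,2)
    t=2.9000 [y] (6,3)
    t=3.2332 [x] (7,3)
    t=4.3879 [x] (8,3) — stop
  → r_3 = 4.3879
beam 4: φ=135°, α=120°
  cosα=-0.5000 sinα=0.8660 | (4,1) | tMaxX 0.4000 tMaxY 0.5196 | tΔX 2.0000 tΔY 1.1547
    t=0.4000 [x] (3,1)
    t=0.5196 [y] (3,2)
    t=1.6743 [y] (3,3)
    t=2.4000 [x] (2,3)
    t=2.8290 [y] (2,4)
    t=3.9837 [y] (2,5)
    t=4.4000 [x] (1,5)
    t=5.1384 [y] (1,6)
    t=6.2931 [y] (1,7) — stop
  → r_4 = 6.2931

ranges = [1.1000, 0.6351, 4.3879, 6.2931]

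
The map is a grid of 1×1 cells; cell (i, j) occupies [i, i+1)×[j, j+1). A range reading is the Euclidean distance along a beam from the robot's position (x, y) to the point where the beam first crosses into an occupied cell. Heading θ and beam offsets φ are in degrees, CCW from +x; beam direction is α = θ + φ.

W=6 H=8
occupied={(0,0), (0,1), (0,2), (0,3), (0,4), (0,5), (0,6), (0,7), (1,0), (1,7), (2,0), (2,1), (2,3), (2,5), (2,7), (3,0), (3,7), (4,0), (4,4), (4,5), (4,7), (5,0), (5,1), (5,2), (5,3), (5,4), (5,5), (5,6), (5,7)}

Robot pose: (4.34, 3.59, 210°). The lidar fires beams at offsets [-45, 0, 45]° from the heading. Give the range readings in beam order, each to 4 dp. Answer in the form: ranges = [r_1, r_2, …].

ranges = [1.3873, 3.8567, 2.6814]

beam 1: φ=-45°, α=165°
  cosα=-0.9659 sinα=0.2588 | (4,3) | tMaxX 0.3520 tMaxY 1.5841 | tΔX 1.0353 tΔY 3.8637
    t=0.3520 [x] (3,3)
    t=1.3873 [x] (2,3) — stop
  → r_1 = 1.3873
beam 2: φ=0°, α=210°
  cosα=-0.8660 sinα=-0.5000 | (4,3) | tMaxX 0.3926 tMaxY 1.1800 | tΔX 1.1547 tΔY 2.0000
    t=0.3926 [x] (3,3)
    t=1.1800 [y] (3,2)
    t=1.5473 [x] (2,2)
    t=2.7020 [x] (1,2)
    t=3.1800 [y] (1,1)
    t=3.8567 [x] (0,1) — stop
  → r_2 = 3.8567
beam 3: φ=45°, α=255°
  cosα=-0.2588 sinα=-0.9659 | (4,3) | tMaxX 1.3137 tMaxY 0.6108 | tΔX 3.8637 tΔY 1.0353
    t=0.6108 [y] (4,2)
    t=1.3137 [x] (3,2)
    t=1.6461 [y] (3,1)
    t=2.6814 [y] (3,0) — stop
  → r_3 = 2.6814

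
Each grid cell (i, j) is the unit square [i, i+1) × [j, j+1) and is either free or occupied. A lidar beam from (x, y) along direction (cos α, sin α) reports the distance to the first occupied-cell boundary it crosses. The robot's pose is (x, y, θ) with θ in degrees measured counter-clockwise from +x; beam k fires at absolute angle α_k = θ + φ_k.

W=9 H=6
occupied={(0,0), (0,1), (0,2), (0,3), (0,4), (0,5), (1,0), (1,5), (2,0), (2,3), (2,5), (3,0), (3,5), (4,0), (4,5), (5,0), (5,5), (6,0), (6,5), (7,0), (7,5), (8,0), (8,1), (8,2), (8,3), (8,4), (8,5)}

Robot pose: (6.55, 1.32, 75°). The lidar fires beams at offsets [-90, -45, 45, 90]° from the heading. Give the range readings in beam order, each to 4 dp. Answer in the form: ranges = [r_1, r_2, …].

beam 1: φ=-90°, α=345°
  direction (0.9659, -0.2588); cell (6,1); t to first gridline: x 0.4659, y 1.2364 (then +1.0353 / +3.8637)
    (7,1) via x @ 0.4659
    (7,0) via y @ 1.2364  # hit
  → r_1 = 1.2364
beam 2: φ=-45°, α=30°
  direction (0.8660, 0.5000); cell (6,1); t to first gridline: x 0.5196, y 1.3600 (then +1.1547 / +2.0000)
    (7,1) via x @ 0.5196
    (7,2) via y @ 1.3600
    (8,2) via x @ 1.6743  # hit
  → r_2 = 1.6743
beam 3: φ=45°, α=120°
  direction (-0.5000, 0.8660); cell (6,1); t to first gridline: x 1.1000, y 0.7852 (then +2.0000 / +1.1547)
    (6,2) via y @ 0.7852
    (5,2) via x @ 1.1000
    (5,3) via y @ 1.9399
    (5,4) via y @ 3.0946
    (4,4) via x @ 3.1000
    (4,5) via y @ 4.2493  # hit
  → r_3 = 4.2493
beam 4: φ=90°, α=165°
  direction (-0.9659, 0.2588); cell (6,1); t to first gridline: x 0.5694, y 2.6273 (then +1.0353 / +3.8637)
    (5,1) via x @ 0.5694
    (4,1) via x @ 1.6047
    (4,2) via y @ 2.6273
    (3,2) via x @ 2.6400
    (2,2) via x @ 3.6752
    (1,2) via x @ 4.7105
    (0,2) via x @ 5.7458  # hit
  → r_4 = 5.7458

ranges = [1.2364, 1.6743, 4.2493, 5.7458]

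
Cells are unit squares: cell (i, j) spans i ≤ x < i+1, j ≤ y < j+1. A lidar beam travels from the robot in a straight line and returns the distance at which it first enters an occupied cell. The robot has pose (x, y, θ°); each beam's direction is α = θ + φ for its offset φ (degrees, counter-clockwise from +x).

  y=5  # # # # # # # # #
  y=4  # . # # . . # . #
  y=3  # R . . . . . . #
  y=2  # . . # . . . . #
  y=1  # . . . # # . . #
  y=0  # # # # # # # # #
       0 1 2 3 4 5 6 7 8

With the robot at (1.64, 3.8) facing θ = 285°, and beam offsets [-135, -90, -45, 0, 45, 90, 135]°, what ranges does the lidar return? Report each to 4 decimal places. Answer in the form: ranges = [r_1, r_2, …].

ranges = [0.7390, 0.6626, 1.2800, 2.8988, 1.6000, 0.7727, 0.7200]

beam 1: φ=-135°, α=150°
  dir = (cos 150°, sin 150°) = (-0.8660, 0.5000); from cell (1,3)
  next x-line at t=0.7390, next y-line at t=0.4000; Δt_x=1.1547, Δt_y=2.0000
    y: enter (1,4) at t=0.4000
    x: enter (0,4) at t=0.7390 ← occupied
  → r_1 = 0.7390
beam 2: φ=-90°, α=195°
  dir = (cos 195°, sin 195°) = (-0.9659, -0.2588); from cell (1,3)
  next x-line at t=0.6626, next y-line at t=3.0910; Δt_x=1.0353, Δt_y=3.8637
    x: enter (0,3) at t=0.6626 ← occupied
  → r_2 = 0.6626
beam 3: φ=-45°, α=240°
  dir = (cos 240°, sin 240°) = (-0.5000, -0.8660); from cell (1,3)
  next x-line at t=1.2800, next y-line at t=0.9238; Δt_x=2.0000, Δt_y=1.1547
    y: enter (1,2) at t=0.9238
    x: enter (0,2) at t=1.2800 ← occupied
  → r_3 = 1.2800
beam 4: φ=0°, α=285°
  dir = (cos 285°, sin 285°) = (0.2588, -0.9659); from cell (1,3)
  next x-line at t=1.3909, next y-line at t=0.8282; Δt_x=3.8637, Δt_y=1.0353
    y: enter (1,2) at t=0.8282
    x: enter (2,2) at t=1.3909
    y: enter (2,1) at t=1.8635
    y: enter (2,0) at t=2.8988 ← occupied
  → r_4 = 2.8988
beam 5: φ=45°, α=330°
  dir = (cos 330°, sin 330°) = (0.8660, -0.5000); from cell (1,3)
  next x-line at t=0.4157, next y-line at t=1.6000; Δt_x=1.1547, Δt_y=2.0000
    x: enter (2,3) at t=0.4157
    x: enter (3,3) at t=1.5704
    y: enter (3,2) at t=1.6000 ← occupied
  → r_5 = 1.6000
beam 6: φ=90°, α=15°
  dir = (cos 15°, sin 15°) = (0.9659, 0.2588); from cell (1,3)
  next x-line at t=0.3727, next y-line at t=0.7727; Δt_x=1.0353, Δt_y=3.8637
    x: enter (2,3) at t=0.3727
    y: enter (2,4) at t=0.7727 ← occupied
  → r_6 = 0.7727
beam 7: φ=135°, α=60°
  dir = (cos 60°, sin 60°) = (0.5000, 0.8660); from cell (1,3)
  next x-line at t=0.7200, next y-line at t=0.2309; Δt_x=2.0000, Δt_y=1.1547
    y: enter (1,4) at t=0.2309
    x: enter (2,4) at t=0.7200 ← occupied
  → r_7 = 0.7200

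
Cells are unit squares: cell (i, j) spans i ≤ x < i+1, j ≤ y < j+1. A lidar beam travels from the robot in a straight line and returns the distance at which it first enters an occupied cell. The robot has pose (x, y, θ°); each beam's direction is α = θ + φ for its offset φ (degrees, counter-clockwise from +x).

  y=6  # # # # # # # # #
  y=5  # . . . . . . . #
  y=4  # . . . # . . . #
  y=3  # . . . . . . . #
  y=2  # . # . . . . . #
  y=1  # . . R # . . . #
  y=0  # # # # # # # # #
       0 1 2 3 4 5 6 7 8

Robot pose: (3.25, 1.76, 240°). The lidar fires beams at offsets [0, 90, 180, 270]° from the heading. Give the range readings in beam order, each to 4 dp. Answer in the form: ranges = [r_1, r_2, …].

ranges = [0.8776, 0.8660, 2.5865, 0.4800]

beam 1: φ=0°, α=240°
  cosα=-0.5000 sinα=-0.8660 | (3,1) | tMaxX 0.5000 tMaxY 0.8776 | tΔX 2.0000 tΔY 1.1547
    t=0.5000 [x] (2,1)
    t=0.8776 [y] (2,0) — stop
  → r_1 = 0.8776
beam 2: φ=90°, α=330°
  cosα=0.8660 sinα=-0.5000 | (3,1) | tMaxX 0.8660 tMaxY 1.5200 | tΔX 1.1547 tΔY 2.0000
    t=0.8660 [x] (4,1) — stop
  → r_2 = 0.8660
beam 3: φ=180°, α=60°
  cosα=0.5000 sinα=0.8660 | (3,1) | tMaxX 1.5000 tMaxY 0.2771 | tΔX 2.0000 tΔY 1.1547
    t=0.2771 [y] (3,2)
    t=1.4318 [y] (3,3)
    t=1.5000 [x] (4,3)
    t=2.5865 [y] (4,4) — stop
  → r_3 = 2.5865
beam 4: φ=270°, α=150°
  cosα=-0.8660 sinα=0.5000 | (3,1) | tMaxX 0.2887 tMaxY 0.4800 | tΔX 1.1547 tΔY 2.0000
    t=0.2887 [x] (2,1)
    t=0.4800 [y] (2,2) — stop
  → r_4 = 0.4800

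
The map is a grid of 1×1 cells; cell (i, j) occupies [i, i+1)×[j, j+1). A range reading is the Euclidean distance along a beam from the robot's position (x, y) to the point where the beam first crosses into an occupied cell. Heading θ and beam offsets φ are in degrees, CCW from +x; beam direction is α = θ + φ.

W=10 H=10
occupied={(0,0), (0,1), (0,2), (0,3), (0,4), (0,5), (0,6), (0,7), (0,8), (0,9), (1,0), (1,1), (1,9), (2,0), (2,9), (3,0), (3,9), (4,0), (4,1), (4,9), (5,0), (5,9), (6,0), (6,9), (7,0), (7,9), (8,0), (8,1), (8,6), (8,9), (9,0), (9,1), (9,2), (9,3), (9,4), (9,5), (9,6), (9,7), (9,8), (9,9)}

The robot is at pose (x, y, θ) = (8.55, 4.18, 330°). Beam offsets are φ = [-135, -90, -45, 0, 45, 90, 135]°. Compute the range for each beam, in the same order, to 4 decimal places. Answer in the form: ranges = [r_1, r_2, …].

ranges = [7.8163, 3.6719, 1.7387, 0.5196, 0.4659, 0.9000, 1.8842]

beam 1: φ=-135°, α=195°
  dir = (cos 195°, sin 195°) = (-0.9659, -0.2588); from cell (8,4)
  next x-line at t=0.5694, next y-line at t=0.6955; Δt_x=1.0353, Δt_y=3.8637
    x: enter (7,4) at t=0.5694
    y: enter (7,3) at t=0.6955
    x: enter (6,3) at t=1.6047
    x: enter (5,3) at t=2.6400
    x: enter (4,3) at t=3.6752
    y: enter (4,2) at t=4.5592
    x: enter (3,2) at t=4.7105
    x: enter (2,2) at t=5.7458
    x: enter (1,2) at t=6.7811
    x: enter (0,2) at t=7.8163 ← occupied
  → r_1 = 7.8163
beam 2: φ=-90°, α=240°
  dir = (cos 240°, sin 240°) = (-0.5000, -0.8660); from cell (8,4)
  next x-line at t=1.1000, next y-line at t=0.2078; Δt_x=2.0000, Δt_y=1.1547
    y: enter (8,3) at t=0.2078
    x: enter (7,3) at t=1.1000
    y: enter (7,2) at t=1.3625
    y: enter (7,1) at t=2.5172
    x: enter (6,1) at t=3.1000
    y: enter (6,0) at t=3.6719 ← occupied
  → r_2 = 3.6719
beam 3: φ=-45°, α=285°
  dir = (cos 285°, sin 285°) = (0.2588, -0.9659); from cell (8,4)
  next x-line at t=1.7387, next y-line at t=0.1863; Δt_x=3.8637, Δt_y=1.0353
    y: enter (8,3) at t=0.1863
    y: enter (8,2) at t=1.2216
    x: enter (9,2) at t=1.7387 ← occupied
  → r_3 = 1.7387
beam 4: φ=0°, α=330°
  dir = (cos 330°, sin 330°) = (0.8660, -0.5000); from cell (8,4)
  next x-line at t=0.5196, next y-line at t=0.3600; Δt_x=1.1547, Δt_y=2.0000
    y: enter (8,3) at t=0.3600
    x: enter (9,3) at t=0.5196 ← occupied
  → r_4 = 0.5196
beam 5: φ=45°, α=15°
  dir = (cos 15°, sin 15°) = (0.9659, 0.2588); from cell (8,4)
  next x-line at t=0.4659, next y-line at t=3.1682; Δt_x=1.0353, Δt_y=3.8637
    x: enter (9,4) at t=0.4659 ← occupied
  → r_5 = 0.4659
beam 6: φ=90°, α=60°
  dir = (cos 60°, sin 60°) = (0.5000, 0.8660); from cell (8,4)
  next x-line at t=0.9000, next y-line at t=0.9469; Δt_x=2.0000, Δt_y=1.1547
    x: enter (9,4) at t=0.9000 ← occupied
  → r_6 = 0.9000
beam 7: φ=135°, α=105°
  dir = (cos 105°, sin 105°) = (-0.2588, 0.9659); from cell (8,4)
  next x-line at t=2.1250, next y-line at t=0.8489; Δt_x=3.8637, Δt_y=1.0353
    y: enter (8,5) at t=0.8489
    y: enter (8,6) at t=1.8842 ← occupied
  → r_7 = 1.8842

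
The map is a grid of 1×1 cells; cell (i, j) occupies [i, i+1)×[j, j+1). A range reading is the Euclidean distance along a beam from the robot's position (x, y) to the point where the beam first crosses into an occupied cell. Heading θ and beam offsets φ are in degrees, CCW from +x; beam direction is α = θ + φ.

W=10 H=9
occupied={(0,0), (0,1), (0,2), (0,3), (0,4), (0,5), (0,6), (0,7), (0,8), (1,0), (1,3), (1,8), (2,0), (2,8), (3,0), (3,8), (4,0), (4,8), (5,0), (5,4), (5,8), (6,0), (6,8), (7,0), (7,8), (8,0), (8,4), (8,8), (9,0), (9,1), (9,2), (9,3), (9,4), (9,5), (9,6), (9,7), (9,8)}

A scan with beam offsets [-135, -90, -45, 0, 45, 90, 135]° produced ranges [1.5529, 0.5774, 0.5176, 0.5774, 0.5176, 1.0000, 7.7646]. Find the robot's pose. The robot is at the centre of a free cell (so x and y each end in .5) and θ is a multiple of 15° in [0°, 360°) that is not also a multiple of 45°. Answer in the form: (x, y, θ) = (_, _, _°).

Enumerate (i+0.5, j+0.5, θ) over the 53 free cells and 16 admissible headings. For each, cast all 7 beams and compare to the given ranges.
  (2.5, 7.5, 285°): beam 1 = 1.0000 ≠ 1.5529 ✗
  (5.5, 1.5, 345°): beam 1 = 1.0000 ≠ 1.5529 ✗
  (6.5, 7.5, 60°): beam 1 = 6.7293 ≠ 1.5529 ✗
  (5.5, 5.5, 15°): beam 1 = 0.5774 ≠ 1.5529 ✗
  …
  (1.5, 1.5, 240°): r_1=1.5529, r_2=0.5774, r_3=0.5176, r_4=0.5774, r_5=0.5176, r_6=1.0000, r_7=7.7646 — all match ✓
Unique over the lattice → pose = (1.5, 1.5, 240°).

(x, y, θ) = (1.5, 1.5, 240°)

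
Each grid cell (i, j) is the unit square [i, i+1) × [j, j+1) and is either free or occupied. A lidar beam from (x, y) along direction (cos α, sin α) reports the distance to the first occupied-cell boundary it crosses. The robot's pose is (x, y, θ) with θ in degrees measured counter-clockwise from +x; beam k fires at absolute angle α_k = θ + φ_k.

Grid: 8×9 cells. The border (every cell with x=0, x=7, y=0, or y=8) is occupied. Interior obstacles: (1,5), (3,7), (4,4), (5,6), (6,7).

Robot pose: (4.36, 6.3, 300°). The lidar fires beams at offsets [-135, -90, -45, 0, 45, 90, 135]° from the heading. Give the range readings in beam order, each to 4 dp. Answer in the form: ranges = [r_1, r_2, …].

ranges = [3.4785, 3.8798, 1.3459, 5.2800, 0.6626, 0.7390, 1.7600]

beam 1: φ=-135°, α=165°
  cosα=-0.9659 sinα=0.2588 | (4,6) | tMaxX 0.3727 tMaxY 2.7046 | tΔX 1.0353 tΔY 3.8637
    t=0.3727 [x] (3,6)
    t=1.4080 [x] (2,6)
    t=2.4433 [x] (1,6)
    t=2.7046 [y] (1,7)
    t=3.4785 [x] (0,7) — stop
  → r_1 = 3.4785
beam 2: φ=-90°, α=210°
  cosα=-0.8660 sinα=-0.5000 | (4,6) | tMaxX 0.4157 tMaxY 0.6000 | tΔX 1.1547 tΔY 2.0000
    t=0.4157 [x] (3,6)
    t=0.6000 [y] (3,5)
    t=1.5704 [x] (2,5)
    t=2.6000 [y] (2,4)
    t=2.7251 [x] (1,4)
    t=3.8798 [x] (0,4) — stop
  → r_2 = 3.8798
beam 3: φ=-45°, α=255°
  cosα=-0.2588 sinα=-0.9659 | (4,6) | tMaxX 1.3909 tMaxY 0.3106 | tΔX 3.8637 tΔY 1.0353
    t=0.3106 [y] (4,5)
    t=1.3459 [y] (4,4) — stop
  → r_3 = 1.3459
beam 4: φ=0°, α=300°
  cosα=0.5000 sinα=-0.8660 | (4,6) | tMaxX 1.2800 tMaxY 0.3464 | tΔX 2.0000 tΔY 1.1547
    t=0.3464 [y] (4,5)
    t=1.2800 [x] (5,5)
    t=1.5011 [y] (5,4)
    t=2.6558 [y] (5,3)
    t=3.2800 [x] (6,3)
    t=3.8105 [y] (6,2)
    t=4.9652 [y] (6,1)
    t=5.2800 [x] (7,1) — stop
  → r_4 = 5.2800
beam 5: φ=45°, α=345°
  cosα=0.9659 sinα=-0.2588 | (4,6) | tMaxX 0.6626 tMaxY 1.1591 | tΔX 1.0353 tΔY 3.8637
    t=0.6626 [x] (5,6) — stop
  → r_5 = 0.6626
beam 6: φ=90°, α=30°
  cosα=0.8660 sinα=0.5000 | (4,6) | tMaxX 0.7390 tMaxY 1.4000 | tΔX 1.1547 tΔY 2.0000
    t=0.7390 [x] (5,6) — stop
  → r_6 = 0.7390
beam 7: φ=135°, α=75°
  cosα=0.2588 sinα=0.9659 | (4,6) | tMaxX 2.4728 tMaxY 0.7247 | tΔX 3.8637 tΔY 1.0353
    t=0.7247 [y] (4,7)
    t=1.7600 [y] (4,8) — stop
  → r_7 = 1.7600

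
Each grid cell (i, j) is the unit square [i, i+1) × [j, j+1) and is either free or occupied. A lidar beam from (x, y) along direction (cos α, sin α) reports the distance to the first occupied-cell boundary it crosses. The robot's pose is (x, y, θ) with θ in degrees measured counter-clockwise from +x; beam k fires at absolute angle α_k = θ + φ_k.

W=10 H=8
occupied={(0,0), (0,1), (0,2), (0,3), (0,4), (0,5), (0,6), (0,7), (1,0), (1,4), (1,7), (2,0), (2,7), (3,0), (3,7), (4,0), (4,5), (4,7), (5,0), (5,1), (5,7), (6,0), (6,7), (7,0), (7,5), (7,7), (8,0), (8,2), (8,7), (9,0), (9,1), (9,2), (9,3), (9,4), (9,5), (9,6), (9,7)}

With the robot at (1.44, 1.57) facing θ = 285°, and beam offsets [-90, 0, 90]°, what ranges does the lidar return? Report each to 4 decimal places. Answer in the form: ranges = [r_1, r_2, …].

beam 1: φ=-90°, α=195°
  direction (-0.9659, -0.2588); cell (1,1); t to first gridline: x 0.4555, y 2.2023 (then +1.0353 / +3.8637)
    (0,1) via x @ 0.4555  # hit
  → r_1 = 0.4555
beam 2: φ=0°, α=285°
  direction (0.2588, -0.9659); cell (1,1); t to first gridline: x 2.1637, y 0.5901 (then +3.8637 / +1.0353)
    (1,0) via y @ 0.5901  # hit
  → r_2 = 0.5901
beam 3: φ=90°, α=15°
  direction (0.9659, 0.2588); cell (1,1); t to first gridline: x 0.5798, y 1.6614 (then +1.0353 / +3.8637)
    (2,1) via x @ 0.5798
    (3,1) via x @ 1.6150
    (3,2) via y @ 1.6614
    (4,2) via x @ 2.6503
    (5,2) via x @ 3.6856
    (6,2) via x @ 4.7209
    (6,3) via y @ 5.5251
    (7,3) via x @ 5.7561
    (8,3) via x @ 6.7914
    (9,3) via x @ 7.8267  # hit
  → r_3 = 7.8267

ranges = [0.4555, 0.5901, 7.8267]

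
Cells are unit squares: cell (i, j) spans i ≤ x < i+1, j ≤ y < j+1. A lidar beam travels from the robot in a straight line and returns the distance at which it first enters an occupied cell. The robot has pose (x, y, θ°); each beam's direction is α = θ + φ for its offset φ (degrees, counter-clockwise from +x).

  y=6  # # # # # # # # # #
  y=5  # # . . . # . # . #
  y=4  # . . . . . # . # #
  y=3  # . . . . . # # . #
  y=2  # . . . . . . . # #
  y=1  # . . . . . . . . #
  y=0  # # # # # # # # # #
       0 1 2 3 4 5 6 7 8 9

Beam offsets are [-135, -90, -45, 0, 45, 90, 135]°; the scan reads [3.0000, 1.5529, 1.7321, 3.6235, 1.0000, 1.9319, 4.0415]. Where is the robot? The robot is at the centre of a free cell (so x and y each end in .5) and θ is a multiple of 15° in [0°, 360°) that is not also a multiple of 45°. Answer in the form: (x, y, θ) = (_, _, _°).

(x, y, θ) = (5.5, 2.5, 345°)

Enumerate (i+0.5, j+0.5, θ) over the 32 free cells and 16 admissible headings. For each, cast all 7 beams and compare to the given ranges.
  (4.5, 1.5, 345°): beam 1 = 1.0000 ≠ 3.0000 ✗
  (6.5, 1.5, 330°): beam 1 = 1.9319 ≠ 3.0000 ✗
  (2.5, 2.5, 105°): beam 2 = 3.6235 ≠ 1.5529 ✗
  …
  (5.5, 2.5, 345°): r_1=3.0000, r_2=1.5529, r_3=1.7321, r_4=3.6235, r_5=1.0000, r_6=1.9319, r_7=4.0415 — all match ✓
Unique over the lattice → pose = (5.5, 2.5, 345°).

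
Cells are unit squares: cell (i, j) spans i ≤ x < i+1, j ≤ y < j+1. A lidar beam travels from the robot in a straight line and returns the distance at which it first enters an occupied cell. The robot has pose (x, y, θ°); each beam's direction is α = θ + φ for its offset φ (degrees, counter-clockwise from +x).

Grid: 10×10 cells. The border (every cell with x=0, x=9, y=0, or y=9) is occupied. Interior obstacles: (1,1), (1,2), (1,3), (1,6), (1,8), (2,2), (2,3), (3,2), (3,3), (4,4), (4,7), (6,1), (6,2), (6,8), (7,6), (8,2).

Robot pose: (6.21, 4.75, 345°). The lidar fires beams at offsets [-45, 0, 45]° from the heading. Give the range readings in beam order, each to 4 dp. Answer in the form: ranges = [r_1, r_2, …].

ranges = [4.3301, 2.8884, 3.2216]

beam 1: φ=-45°, α=300°
  direction (0.5000, -0.8660); cell (6,4); t to first gridline: x 1.5800, y 0.8660 (then +2.0000 / +1.1547)
    (6,3) via y @ 0.8660
    (7,3) via x @ 1.5800
    (7,2) via y @ 2.0207
    (7,1) via y @ 3.1754
    (8,1) via x @ 3.5800
    (8,0) via y @ 4.3301  # hit
  → r_1 = 4.3301
beam 2: φ=0°, α=345°
  direction (0.9659, -0.2588); cell (6,4); t to first gridline: x 0.8179, y 2.8978 (then +1.0353 / +3.8637)
    (7,4) via x @ 0.8179
    (8,4) via x @ 1.8531
    (9,4) via x @ 2.8884  # hit
  → r_2 = 2.8884
beam 3: φ=45°, α=30°
  direction (0.8660, 0.5000); cell (6,4); t to first gridline: x 0.9122, y 0.5000 (then +1.1547 / +2.0000)
    (6,5) via y @ 0.5000
    (7,5) via x @ 0.9122
    (8,5) via x @ 2.0669
    (8,6) via y @ 2.5000
    (9,6) via x @ 3.2216  # hit
  → r_3 = 3.2216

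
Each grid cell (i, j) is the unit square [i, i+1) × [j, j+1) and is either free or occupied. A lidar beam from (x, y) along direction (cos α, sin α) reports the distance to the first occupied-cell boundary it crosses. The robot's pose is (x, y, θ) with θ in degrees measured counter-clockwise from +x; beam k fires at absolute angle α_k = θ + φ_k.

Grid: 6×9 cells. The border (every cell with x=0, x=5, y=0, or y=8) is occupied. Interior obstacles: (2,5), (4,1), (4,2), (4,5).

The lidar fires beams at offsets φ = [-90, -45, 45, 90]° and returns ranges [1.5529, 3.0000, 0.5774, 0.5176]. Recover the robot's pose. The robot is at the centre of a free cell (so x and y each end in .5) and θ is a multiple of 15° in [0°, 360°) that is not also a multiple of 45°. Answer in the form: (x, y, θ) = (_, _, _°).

(x, y, θ) = (4.5, 6.5, 195°)

Enumerate (i+0.5, j+0.5, θ) over the 24 free cells and 16 admissible headings. For each, cast all 4 beams and compare to the given ranges.
  (1.5, 3.5, 285°): beam 1 = 0.5176 ≠ 1.5529 ✗
  (2.5, 7.5, 300°): beam 1 = 1.7321 ≠ 1.5529 ✗
  (3.5, 2.5, 120°): beam 1 = 0.5774 ≠ 1.5529 ✗
  (3.5, 4.5, 300°): beam 1 = 2.8868 ≠ 1.5529 ✗
  …
  (4.5, 6.5, 195°): r_1=1.5529, r_2=3.0000, r_3=0.5774, r_4=0.5176 — all match ✓
Only this pose fits every beam.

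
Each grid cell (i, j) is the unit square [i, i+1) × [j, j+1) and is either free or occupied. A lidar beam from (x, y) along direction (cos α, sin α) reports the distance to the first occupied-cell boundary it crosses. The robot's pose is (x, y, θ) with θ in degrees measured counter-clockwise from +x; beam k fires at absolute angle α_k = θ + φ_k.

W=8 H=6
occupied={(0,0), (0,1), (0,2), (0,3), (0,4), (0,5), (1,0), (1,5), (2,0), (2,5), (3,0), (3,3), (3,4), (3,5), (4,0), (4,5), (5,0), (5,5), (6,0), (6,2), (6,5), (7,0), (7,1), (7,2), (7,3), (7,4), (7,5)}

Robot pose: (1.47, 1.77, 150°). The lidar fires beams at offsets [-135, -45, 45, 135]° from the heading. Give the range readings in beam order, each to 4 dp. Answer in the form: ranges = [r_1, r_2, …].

beam 1: φ=-135°, α=15°
  d=(0.9659,0.2588)  start (1,1)  tX=0.5487 tY=0.8887  stride 1/|dx|=1.0353 1/|dy|=3.8637
    cross x-line → (2,1), t=0.5487
    cross y-line → (2,2), t=0.8887
    cross x-line → (3,2), t=1.5840
    cross x-line → (4,2), t=2.6192
    cross x-line → (5,2), t=3.6545
    cross x-line → (6,2), t=4.6898 (wall)
  → r_1 = 4.6898
beam 2: φ=-45°, α=105°
  d=(-0.2588,0.9659)  start (1,1)  tX=1.8159 tY=0.2381  stride 1/|dx|=3.8637 1/|dy|=1.0353
    cross y-line → (1,2), t=0.2381
    cross y-line → (1,3), t=1.2734
    cross x-line → (0,3), t=1.8159 (wall)
  → r_2 = 1.8159
beam 3: φ=45°, α=195°
  d=(-0.9659,-0.2588)  start (1,1)  tX=0.4866 tY=2.9751  stride 1/|dx|=1.0353 1/|dy|=3.8637
    cross x-line → (0,1), t=0.4866 (wall)
  → r_3 = 0.4866
beam 4: φ=135°, α=285°
  d=(0.2588,-0.9659)  start (1,1)  tX=2.0478 tY=0.7972  stride 1/|dx|=3.8637 1/|dy|=1.0353
    cross y-line → (1,0), t=0.7972 (wall)
  → r_4 = 0.7972

ranges = [4.6898, 1.8159, 0.4866, 0.7972]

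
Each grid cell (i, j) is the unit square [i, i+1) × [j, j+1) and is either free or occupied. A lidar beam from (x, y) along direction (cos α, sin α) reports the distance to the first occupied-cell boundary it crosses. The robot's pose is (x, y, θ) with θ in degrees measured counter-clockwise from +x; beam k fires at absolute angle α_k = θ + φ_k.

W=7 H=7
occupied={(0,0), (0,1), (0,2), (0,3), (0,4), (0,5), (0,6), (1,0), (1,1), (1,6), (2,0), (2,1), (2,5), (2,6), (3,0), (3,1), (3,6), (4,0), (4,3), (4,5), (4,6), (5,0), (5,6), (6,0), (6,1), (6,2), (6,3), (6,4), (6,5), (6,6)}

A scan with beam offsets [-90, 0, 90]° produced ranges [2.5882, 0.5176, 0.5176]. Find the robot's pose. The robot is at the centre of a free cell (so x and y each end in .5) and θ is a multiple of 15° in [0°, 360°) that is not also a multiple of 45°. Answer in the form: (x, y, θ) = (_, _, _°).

The pose lattice has 19·16 = 304 candidates. Test each by forward raycasting.
  (5.5, 4.5, 300°): beam 1 = 1.0000 ≠ 2.5882 ✗
  (1.5, 3.5, 60°): beam 1 = 5.0000 ≠ 2.5882 ✗
  (5.5, 4.5, 240°): beam 1 = 1.0000 ≠ 2.5882 ✗
  (3.5, 4.5, 210°): beam 1 = 1.0000 ≠ 2.5882 ✗
  …
  (1.5, 2.5, 165°): r_1=2.5882, r_2=0.5176, r_3=0.5176 — all match ✓
No second candidate reproduces the full scan.

(x, y, θ) = (1.5, 2.5, 165°)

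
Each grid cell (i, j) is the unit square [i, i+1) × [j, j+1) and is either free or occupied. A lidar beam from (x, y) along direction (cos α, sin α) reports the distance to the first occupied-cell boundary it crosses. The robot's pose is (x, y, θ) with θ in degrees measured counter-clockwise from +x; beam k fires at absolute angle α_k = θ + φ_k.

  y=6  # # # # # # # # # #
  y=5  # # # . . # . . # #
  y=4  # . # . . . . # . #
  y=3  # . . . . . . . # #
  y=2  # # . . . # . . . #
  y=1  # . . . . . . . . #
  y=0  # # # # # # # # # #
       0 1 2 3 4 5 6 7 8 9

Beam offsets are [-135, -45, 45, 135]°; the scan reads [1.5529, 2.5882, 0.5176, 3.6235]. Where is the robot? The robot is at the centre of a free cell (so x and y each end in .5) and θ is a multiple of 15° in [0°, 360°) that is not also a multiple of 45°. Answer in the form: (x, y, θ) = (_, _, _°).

(x, y, θ) = (5.5, 3.5, 210°)

Enumerate (i+0.5, j+0.5, θ) over the 31 free cells and 16 admissible headings. For each, cast all 4 beams and compare to the given ranges.
  (4.5, 4.5, 255°): beam 1 = 1.7321 ≠ 1.5529 ✗
  (8.5, 1.5, 120°): beam 1 = 0.5176 ≠ 1.5529 ✗
  (5.5, 4.5, 60°): beam 2 = 1.5529 ≠ 2.5882 ✗
  (7.5, 5.5, 165°): beam 1 = 0.5774 ≠ 1.5529 ✗
  …
  (5.5, 3.5, 210°): r_1=1.5529, r_2=2.5882, r_3=0.5176, r_4=3.6235 — all match ✓
Only this pose fits every beam.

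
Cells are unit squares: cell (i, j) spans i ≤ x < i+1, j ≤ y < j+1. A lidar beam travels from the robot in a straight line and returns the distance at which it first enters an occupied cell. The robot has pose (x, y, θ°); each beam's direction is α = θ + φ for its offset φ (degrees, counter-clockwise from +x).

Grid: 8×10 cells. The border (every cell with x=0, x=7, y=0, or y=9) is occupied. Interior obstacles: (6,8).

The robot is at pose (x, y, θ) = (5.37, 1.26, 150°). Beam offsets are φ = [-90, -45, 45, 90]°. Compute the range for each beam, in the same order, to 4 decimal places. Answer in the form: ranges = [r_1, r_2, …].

ranges = [3.2600, 8.0130, 1.0046, 0.3002]

beam 1: φ=-90°, α=60°
  d=(0.5000,0.8660)  start (5,1)  tX=1.2600 tY=0.8545  stride 1/|dx|=2.0000 1/|dy|=1.1547
    cross y-line → (5,2), t=0.8545
    cross x-line → (6,2), t=1.2600
    cross y-line → (6,3), t=2.0092
    cross y-line → (6,4), t=3.1639
    cross x-line → (7,4), t=3.2600 (wall)
  → r_1 = 3.2600
beam 2: φ=-45°, α=105°
  d=(-0.2588,0.9659)  start (5,1)  tX=1.4296 tY=0.7661  stride 1/|dx|=3.8637 1/|dy|=1.0353
    cross y-line → (5,2), t=0.7661
    cross x-line → (4,2), t=1.4296
    cross y-line → (4,3), t=1.8014
    cross y-line → (4,4), t=2.8367
    cross y-line → (4,5), t=3.8719
    cross y-line → (4,6), t=4.9072
    cross x-line → (3,6), t=5.2933
    cross y-line → (3,7), t=5.9425
    cross y-line → (3,8), t=6.9778
    cross y-line → (3,9), t=8.0130 (wall)
  → r_2 = 8.0130
beam 3: φ=45°, α=195°
  d=(-0.9659,-0.2588)  start (5,1)  tX=0.3831 tY=1.0046  stride 1/|dx|=1.0353 1/|dy|=3.8637
    cross x-line → (4,1), t=0.3831
    cross y-line → (4,0), t=1.0046 (wall)
  → r_3 = 1.0046
beam 4: φ=90°, α=240°
  d=(-0.5000,-0.8660)  start (5,1)  tX=0.7400 tY=0.3002  stride 1/|dx|=2.0000 1/|dy|=1.1547
    cross y-line → (5,0), t=0.3002 (wall)
  → r_4 = 0.3002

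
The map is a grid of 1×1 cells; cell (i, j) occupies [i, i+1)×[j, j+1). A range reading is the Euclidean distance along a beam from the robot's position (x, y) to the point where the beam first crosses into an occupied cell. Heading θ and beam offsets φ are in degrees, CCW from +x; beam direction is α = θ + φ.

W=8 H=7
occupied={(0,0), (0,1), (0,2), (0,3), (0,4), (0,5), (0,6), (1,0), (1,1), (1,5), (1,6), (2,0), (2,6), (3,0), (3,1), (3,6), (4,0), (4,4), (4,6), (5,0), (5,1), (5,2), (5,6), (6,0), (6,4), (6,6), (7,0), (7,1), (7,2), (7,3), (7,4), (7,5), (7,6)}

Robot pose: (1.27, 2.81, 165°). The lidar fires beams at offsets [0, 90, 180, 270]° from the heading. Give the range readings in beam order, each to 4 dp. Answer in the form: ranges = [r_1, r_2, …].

ranges = [0.2795, 0.8386, 3.8616, 2.2673]

beam 1: φ=0°, α=165°
  d=(-0.9659,0.2588)  start (1,2)  tX=0.2795 tY=0.7341  stride 1/|dx|=1.0353 1/|dy|=3.8637
    cross x-line → (0,2), t=0.2795 (wall)
  → r_1 = 0.2795
beam 2: φ=90°, α=255°
  d=(-0.2588,-0.9659)  start (1,2)  tX=1.0432 tY=0.8386  stride 1/|dx|=3.8637 1/|dy|=1.0353
    cross y-line → (1,1), t=0.8386 (wall)
  → r_2 = 0.8386
beam 3: φ=180°, α=345°
  d=(0.9659,-0.2588)  start (1,2)  tX=0.7558 tY=3.1296  stride 1/|dx|=1.0353 1/|dy|=3.8637
    cross x-line → (2,2), t=0.7558
    cross x-line → (3,2), t=1.7910
    cross x-line → (4,2), t=2.8263
    cross y-line → (4,1), t=3.1296
    cross x-line → (5,1), t=3.8616 (wall)
  → r_3 = 3.8616
beam 4: φ=270°, α=75°
  d=(0.2588,0.9659)  start (1,2)  tX=2.8205 tY=0.1967  stride 1/|dx|=3.8637 1/|dy|=1.0353
    cross y-line → (1,3), t=0.1967
    cross y-line → (1,4), t=1.2320
    cross y-line → (1,5), t=2.2673 (wall)
  → r_4 = 2.2673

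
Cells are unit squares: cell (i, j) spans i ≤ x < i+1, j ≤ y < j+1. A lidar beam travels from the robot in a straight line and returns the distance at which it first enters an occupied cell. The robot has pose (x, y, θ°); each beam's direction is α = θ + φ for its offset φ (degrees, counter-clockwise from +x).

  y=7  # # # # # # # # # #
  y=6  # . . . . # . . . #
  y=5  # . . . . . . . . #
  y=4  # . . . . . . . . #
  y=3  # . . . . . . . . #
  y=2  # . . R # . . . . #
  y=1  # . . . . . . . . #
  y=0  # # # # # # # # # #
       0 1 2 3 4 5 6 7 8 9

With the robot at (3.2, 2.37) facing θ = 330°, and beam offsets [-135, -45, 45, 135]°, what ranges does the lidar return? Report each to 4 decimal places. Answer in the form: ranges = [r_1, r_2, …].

beam 1: φ=-135°, α=195°
  dir = (cos 195°, sin 195°) = (-0.9659, -0.2588); from cell (3,2)
  next x-line at t=0.2071, next y-line at t=1.4296; Δt_x=1.0353, Δt_y=3.8637
    x: enter (2,2) at t=0.2071
    x: enter (1,2) at t=1.2423
    y: enter (1,1) at t=1.4296
    x: enter (0,1) at t=2.2776 ← occupied
  → r_1 = 2.2776
beam 2: φ=-45°, α=285°
  dir = (cos 285°, sin 285°) = (0.2588, -0.9659); from cell (3,2)
  next x-line at t=3.0910, next y-line at t=0.3831; Δt_x=3.8637, Δt_y=1.0353
    y: enter (3,1) at t=0.3831
    y: enter (3,0) at t=1.4183 ← occupied
  → r_2 = 1.4183
beam 3: φ=45°, α=15°
  dir = (cos 15°, sin 15°) = (0.9659, 0.2588); from cell (3,2)
  next x-line at t=0.8282, next y-line at t=2.4341; Δt_x=1.0353, Δt_y=3.8637
    x: enter (4,2) at t=0.8282 ← occupied
  → r_3 = 0.8282
beam 4: φ=135°, α=105°
  dir = (cos 105°, sin 105°) = (-0.2588, 0.9659); from cell (3,2)
  next x-line at t=0.7727, next y-line at t=0.6522; Δt_x=3.8637, Δt_y=1.0353
    y: enter (3,3) at t=0.6522
    x: enter (2,3) at t=0.7727
    y: enter (2,4) at t=1.6875
    y: enter (2,5) at t=2.7228
    y: enter (2,6) at t=3.7581
    x: enter (1,6) at t=4.6364
    y: enter (1,7) at t=4.7933 ← occupied
  → r_4 = 4.7933

ranges = [2.2776, 1.4183, 0.8282, 4.7933]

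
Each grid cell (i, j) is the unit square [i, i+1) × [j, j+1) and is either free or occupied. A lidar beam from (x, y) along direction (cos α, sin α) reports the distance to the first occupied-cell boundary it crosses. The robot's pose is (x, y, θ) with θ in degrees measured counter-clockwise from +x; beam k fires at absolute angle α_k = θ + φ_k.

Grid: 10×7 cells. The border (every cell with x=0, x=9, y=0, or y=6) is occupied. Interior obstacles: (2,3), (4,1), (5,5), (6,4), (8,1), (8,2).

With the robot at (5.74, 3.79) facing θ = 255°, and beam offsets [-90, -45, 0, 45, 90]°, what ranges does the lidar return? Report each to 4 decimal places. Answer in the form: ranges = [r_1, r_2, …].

beam 1: φ=-90°, α=165°
  d=(-0.9659,0.2588)  start (5,3)  tX=0.7661 tY=0.8114  stride 1/|dx|=1.0353 1/|dy|=3.8637
    cross x-line → (4,3), t=0.7661
    cross y-line → (4,4), t=0.8114
    cross x-line → (3,4), t=1.8014
    cross x-line → (2,4), t=2.8367
    cross x-line → (1,4), t=3.8719
    cross y-line → (1,5), t=4.6751
    cross x-line → (0,5), t=4.9072 (wall)
  → r_1 = 4.9072
beam 2: φ=-45°, α=210°
  d=(-0.8660,-0.5000)  start (5,3)  tX=0.8545 tY=1.5800  stride 1/|dx|=1.1547 1/|dy|=2.0000
    cross x-line → (4,3), t=0.8545
    cross y-line → (4,2), t=1.5800
    cross x-line → (3,2), t=2.0092
    cross x-line → (2,2), t=3.1639
    cross y-line → (2,1), t=3.5800
    cross x-line → (1,1), t=4.3186
    cross x-line → (0,1), t=5.4733 (wall)
  → r_2 = 5.4733
beam 3: φ=0°, α=255°
  d=(-0.2588,-0.9659)  start (5,3)  tX=2.8591 tY=0.8179  stride 1/|dx|=3.8637 1/|dy|=1.0353
    cross y-line → (5,2), t=0.8179
    cross y-line → (5,1), t=1.8531
    cross x-line → (4,1), t=2.8591 (wall)
  → r_3 = 2.8591
beam 4: φ=45°, α=300°
  d=(0.5000,-0.8660)  start (5,3)  tX=0.5200 tY=0.9122  stride 1/|dx|=2.0000 1/|dy|=1.1547
    cross x-line → (6,3), t=0.5200
    cross y-line → (6,2), t=0.9122
    cross y-line → (6,1), t=2.0669
    cross x-line → (7,1), t=2.5200
    cross y-line → (7,0), t=3.2216 (wall)
  → r_4 = 3.2216
beam 5: φ=90°, α=345°
  d=(0.9659,-0.2588)  start (5,3)  tX=0.2692 tY=3.0523  stride 1/|dx|=1.0353 1/|dy|=3.8637
    cross x-line → (6,3), t=0.2692
    cross x-line → (7,3), t=1.3044
    cross x-line → (8,3), t=2.3397
    cross y-line → (8,2), t=3.0523 (wall)
  → r_5 = 3.0523

ranges = [4.9072, 5.4733, 2.8591, 3.2216, 3.0523]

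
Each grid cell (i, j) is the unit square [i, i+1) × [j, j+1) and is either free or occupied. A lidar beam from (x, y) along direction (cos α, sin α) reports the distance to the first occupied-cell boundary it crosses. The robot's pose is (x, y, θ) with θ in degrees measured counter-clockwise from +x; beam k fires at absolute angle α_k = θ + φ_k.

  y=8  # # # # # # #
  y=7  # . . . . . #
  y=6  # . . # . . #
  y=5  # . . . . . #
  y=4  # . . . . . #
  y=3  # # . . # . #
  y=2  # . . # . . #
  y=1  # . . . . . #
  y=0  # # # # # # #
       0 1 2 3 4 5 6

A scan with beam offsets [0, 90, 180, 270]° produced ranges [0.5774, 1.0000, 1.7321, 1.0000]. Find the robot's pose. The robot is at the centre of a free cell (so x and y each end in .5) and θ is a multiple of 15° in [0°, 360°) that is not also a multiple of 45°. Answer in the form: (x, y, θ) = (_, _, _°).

The pose lattice has 31·16 = 496 candidates. Test each by forward raycasting.
  (2.5, 2.5, 150°): beam 1 = 1.0000 ≠ 0.5774 ✗
  (5.5, 3.5, 15°): beam 1 = 0.5176 ≠ 0.5774 ✗
  (4.5, 7.5, 195°): beam 1 = 3.6235 ≠ 0.5774 ✗
  (5.5, 7.5, 75°): beam 1 = 0.5176 ≠ 0.5774 ✗
  …
  (2.5, 1.5, 300°): r_1=0.5774, r_2=1.0000, r_3=1.7321, r_4=1.0000 — all match ✓
No second candidate reproduces the full scan.

(x, y, θ) = (2.5, 1.5, 300°)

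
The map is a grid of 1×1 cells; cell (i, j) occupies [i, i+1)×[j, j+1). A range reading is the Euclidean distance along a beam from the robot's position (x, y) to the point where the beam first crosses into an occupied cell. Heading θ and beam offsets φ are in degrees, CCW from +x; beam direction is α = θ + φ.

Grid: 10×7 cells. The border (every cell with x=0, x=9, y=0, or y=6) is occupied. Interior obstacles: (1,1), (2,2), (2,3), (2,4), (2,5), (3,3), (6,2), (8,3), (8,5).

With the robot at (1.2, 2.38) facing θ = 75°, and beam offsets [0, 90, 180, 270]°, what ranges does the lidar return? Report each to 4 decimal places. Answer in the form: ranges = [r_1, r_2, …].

ranges = [3.0910, 0.2071, 0.3934, 0.8282]

beam 1: φ=0°, α=75°
  cosα=0.2588 sinα=0.9659 | (1,2) | tMaxX 3.0910 tMaxY 0.6419 | tΔX 3.8637 tΔY 1.0353
    t=0.6419 [y] (1,3)
    t=1.6771 [y] (1,4)
    t=2.7124 [y] (1,5)
    t=3.0910 [x] (2,5) — stop
  → r_1 = 3.0910
beam 2: φ=90°, α=165°
  cosα=-0.9659 sinα=0.2588 | (1,2) | tMaxX 0.2071 tMaxY 2.3955 | tΔX 1.0353 tΔY 3.8637
    t=0.2071 [x] (0,2) — stop
  → r_2 = 0.2071
beam 3: φ=180°, α=255°
  cosα=-0.2588 sinα=-0.9659 | (1,2) | tMaxX 0.7727 tMaxY 0.3934 | tΔX 3.8637 tΔY 1.0353
    t=0.3934 [y] (1,1) — stop
  → r_3 = 0.3934
beam 4: φ=270°, α=345°
  cosα=0.9659 sinα=-0.2588 | (1,2) | tMaxX 0.8282 tMaxY 1.4682 | tΔX 1.0353 tΔY 3.8637
    t=0.8282 [x] (2,2) — stop
  → r_4 = 0.8282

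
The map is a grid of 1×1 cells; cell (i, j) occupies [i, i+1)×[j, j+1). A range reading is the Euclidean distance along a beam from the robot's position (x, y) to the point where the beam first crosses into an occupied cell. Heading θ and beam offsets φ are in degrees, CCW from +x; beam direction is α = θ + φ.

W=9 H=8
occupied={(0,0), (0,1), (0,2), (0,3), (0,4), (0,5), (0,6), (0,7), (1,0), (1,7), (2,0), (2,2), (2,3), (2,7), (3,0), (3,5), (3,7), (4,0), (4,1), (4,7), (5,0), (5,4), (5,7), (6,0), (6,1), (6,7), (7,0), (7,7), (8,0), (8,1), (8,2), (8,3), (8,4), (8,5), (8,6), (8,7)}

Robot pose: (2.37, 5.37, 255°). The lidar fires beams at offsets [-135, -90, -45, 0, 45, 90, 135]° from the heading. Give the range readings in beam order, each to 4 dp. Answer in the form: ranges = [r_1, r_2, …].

ranges = [1.8822, 1.4183, 1.5819, 1.4183, 3.8913, 0.6522, 0.7275]

beam 1: φ=-135°, α=120°
  dir = (cos 120°, sin 120°) = (-0.5000, 0.8660); from cell (2,5)
  next x-line at t=0.7400, next y-line at t=0.7275; Δt_x=2.0000, Δt_y=1.1547
    y: enter (2,6) at t=0.7275
    x: enter (1,6) at t=0.7400
    y: enter (1,7) at t=1.8822 ← occupied
  → r_1 = 1.8822
beam 2: φ=-90°, α=165°
  dir = (cos 165°, sin 165°) = (-0.9659, 0.2588); from cell (2,5)
  next x-line at t=0.3831, next y-line at t=2.4341; Δt_x=1.0353, Δt_y=3.8637
    x: enter (1,5) at t=0.3831
    x: enter (0,5) at t=1.4183 ← occupied
  → r_2 = 1.4183
beam 3: φ=-45°, α=210°
  dir = (cos 210°, sin 210°) = (-0.8660, -0.5000); from cell (2,5)
  next x-line at t=0.4272, next y-line at t=0.7400; Δt_x=1.1547, Δt_y=2.0000
    x: enter (1,5) at t=0.4272
    y: enter (1,4) at t=0.7400
    x: enter (0,4) at t=1.5819 ← occupied
  → r_3 = 1.5819
beam 4: φ=0°, α=255°
  dir = (cos 255°, sin 255°) = (-0.2588, -0.9659); from cell (2,5)
  next x-line at t=1.4296, next y-line at t=0.3831; Δt_x=3.8637, Δt_y=1.0353
    y: enter (2,4) at t=0.3831
    y: enter (2,3) at t=1.4183 ← occupied
  → r_4 = 1.4183
beam 5: φ=45°, α=300°
  dir = (cos 300°, sin 300°) = (0.5000, -0.8660); from cell (2,5)
  next x-line at t=1.2600, next y-line at t=0.4272; Δt_x=2.0000, Δt_y=1.1547
    y: enter (2,4) at t=0.4272
    x: enter (3,4) at t=1.2600
    y: enter (3,3) at t=1.5819
    y: enter (3,2) at t=2.7366
    x: enter (4,2) at t=3.2600
    y: enter (4,1) at t=3.8913 ← occupied
  → r_5 = 3.8913
beam 6: φ=90°, α=345°
  dir = (cos 345°, sin 345°) = (0.9659, -0.2588); from cell (2,5)
  next x-line at t=0.6522, next y-line at t=1.4296; Δt_x=1.0353, Δt_y=3.8637
    x: enter (3,5) at t=0.6522 ← occupied
  → r_6 = 0.6522
beam 7: φ=135°, α=30°
  dir = (cos 30°, sin 30°) = (0.8660, 0.5000); from cell (2,5)
  next x-line at t=0.7275, next y-line at t=1.2600; Δt_x=1.1547, Δt_y=2.0000
    x: enter (3,5) at t=0.7275 ← occupied
  → r_7 = 0.7275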